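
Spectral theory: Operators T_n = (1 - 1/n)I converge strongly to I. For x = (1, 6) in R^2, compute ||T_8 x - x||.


T_8 x - x = (1 - 1/8)x - x = -x/8
||x|| = sqrt(37) = 6.0828
||T_8 x - x|| = ||x||/8 = 6.0828/8 = 0.7603

0.7603


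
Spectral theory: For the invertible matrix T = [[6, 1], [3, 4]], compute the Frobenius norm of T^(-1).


det(T) = 6*4 - 1*3 = 21
T^(-1) = (1/21) * [[4, -1], [-3, 6]] = [[0.1905, -0.0476], [-0.1429, 0.2857]]
||T^(-1)||_F^2 = 0.1905^2 + (-0.0476)^2 + (-0.1429)^2 + 0.2857^2 = 0.1406
||T^(-1)||_F = sqrt(0.1406) = 0.3750

0.3750


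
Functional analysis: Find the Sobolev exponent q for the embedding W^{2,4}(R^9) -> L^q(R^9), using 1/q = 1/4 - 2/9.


Using the Sobolev embedding formula: 1/q = 1/p - k/n
1/q = 1/4 - 2/9 = 1/36
q = 1/(1/36) = 36

36.0000


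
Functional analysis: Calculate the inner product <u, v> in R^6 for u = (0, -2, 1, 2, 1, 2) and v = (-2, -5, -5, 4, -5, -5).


Computing the standard inner product <u, v> = sum u_i * v_i
= 0*-2 + -2*-5 + 1*-5 + 2*4 + 1*-5 + 2*-5
= 0 + 10 + -5 + 8 + -5 + -10
= -2

-2


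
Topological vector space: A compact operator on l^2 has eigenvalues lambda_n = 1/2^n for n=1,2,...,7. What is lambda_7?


The eigenvalue formula gives lambda_7 = 1/2^7
= 1/128
= 0.0078

0.0078


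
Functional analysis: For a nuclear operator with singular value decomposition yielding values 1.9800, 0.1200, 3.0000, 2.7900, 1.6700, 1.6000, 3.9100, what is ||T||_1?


The nuclear norm is the sum of all singular values.
||T||_1 = 1.9800 + 0.1200 + 3.0000 + 2.7900 + 1.6700 + 1.6000 + 3.9100
= 15.0700

15.0700


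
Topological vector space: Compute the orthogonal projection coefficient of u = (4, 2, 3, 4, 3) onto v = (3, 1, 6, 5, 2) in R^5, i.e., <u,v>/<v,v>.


Computing <u,v> = 4*3 + 2*1 + 3*6 + 4*5 + 3*2 = 58
Computing <v,v> = 3^2 + 1^2 + 6^2 + 5^2 + 2^2 = 75
Projection coefficient = 58/75 = 0.7733

0.7733


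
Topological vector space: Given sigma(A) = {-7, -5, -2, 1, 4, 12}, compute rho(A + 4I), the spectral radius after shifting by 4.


Spectrum of A + 4I = {-3, -1, 2, 5, 8, 16}
Spectral radius = max |lambda| over the shifted spectrum
= max(3, 1, 2, 5, 8, 16) = 16

16


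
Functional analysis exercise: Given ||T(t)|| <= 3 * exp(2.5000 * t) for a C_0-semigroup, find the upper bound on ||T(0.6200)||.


||T(0.6200)|| <= 3 * exp(2.5000 * 0.6200)
= 3 * exp(1.5500)
= 3 * 4.7115
= 14.1344

14.1344


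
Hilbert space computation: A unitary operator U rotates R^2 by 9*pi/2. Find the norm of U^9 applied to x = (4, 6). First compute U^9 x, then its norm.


U is a rotation by theta = 9*pi/2
U^9 = rotation by 9*theta = 81*pi/2 = 1*pi/2 (mod 2*pi)
cos(1*pi/2) = 0.0000, sin(1*pi/2) = 1.0000
U^9 x = (0.0000 * 4 - 1.0000 * 6, 1.0000 * 4 + 0.0000 * 6)
= (-6.0000, 4.0000)
||U^9 x|| = sqrt((-6.0000)^2 + 4.0000^2) = sqrt(52.0000) = 7.2111

7.2111


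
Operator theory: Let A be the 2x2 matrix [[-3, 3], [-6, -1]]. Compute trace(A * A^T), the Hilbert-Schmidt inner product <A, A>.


trace(A * A^T) = sum of squares of all entries
= (-3)^2 + 3^2 + (-6)^2 + (-1)^2
= 9 + 9 + 36 + 1
= 55

55


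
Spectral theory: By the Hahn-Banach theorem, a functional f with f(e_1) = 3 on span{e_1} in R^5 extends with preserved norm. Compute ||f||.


The norm of f is given by ||f|| = sup_{||x||=1} |f(x)|.
On span{e_1}, ||e_1|| = 1, so ||f|| = |f(e_1)| / ||e_1||
= |3| / 1 = 3.0000

3.0000


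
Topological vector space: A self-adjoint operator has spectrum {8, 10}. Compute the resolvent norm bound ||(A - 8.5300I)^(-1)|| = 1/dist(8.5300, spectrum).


dist(8.5300, {8, 10}) = min(|8.5300 - 8|, |8.5300 - 10|)
= min(0.5300, 1.4700) = 0.5300
Resolvent bound = 1/0.5300 = 1.8868

1.8868


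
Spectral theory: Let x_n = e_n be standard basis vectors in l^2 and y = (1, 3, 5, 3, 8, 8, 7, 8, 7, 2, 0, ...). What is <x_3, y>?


x_3 = e_3 is the standard basis vector with 1 in position 3.
<x_3, y> = y_3 = 5
As n -> infinity, <x_n, y> -> 0, confirming weak convergence of (x_n) to 0.

5


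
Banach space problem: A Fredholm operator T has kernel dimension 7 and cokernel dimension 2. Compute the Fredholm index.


The Fredholm index is defined as ind(T) = dim(ker T) - dim(coker T)
= 7 - 2
= 5

5


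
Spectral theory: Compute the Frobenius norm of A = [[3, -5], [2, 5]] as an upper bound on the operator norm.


||A||_F^2 = sum a_ij^2
= 3^2 + (-5)^2 + 2^2 + 5^2
= 9 + 25 + 4 + 25 = 63
||A||_F = sqrt(63) = 7.9373

7.9373


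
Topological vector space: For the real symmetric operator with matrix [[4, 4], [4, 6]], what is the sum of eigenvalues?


For a self-adjoint (symmetric) matrix, the eigenvalues are real.
The sum of eigenvalues equals the trace of the matrix.
trace = 4 + 6 = 10

10


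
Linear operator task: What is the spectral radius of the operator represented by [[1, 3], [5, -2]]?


For a 2x2 matrix, eigenvalues satisfy lambda^2 - (trace)*lambda + det = 0
trace = 1 + -2 = -1
det = 1*-2 - 3*5 = -17
discriminant = (-1)^2 - 4*(-17) = 69
spectral radius = max |eigenvalue| = 4.6533

4.6533


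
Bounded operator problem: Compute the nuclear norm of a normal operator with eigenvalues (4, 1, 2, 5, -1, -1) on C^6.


For a normal operator, singular values equal |eigenvalues|.
Trace norm = sum |lambda_i| = 4 + 1 + 2 + 5 + 1 + 1
= 14

14


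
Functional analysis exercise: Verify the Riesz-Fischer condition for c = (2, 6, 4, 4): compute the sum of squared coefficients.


sum |c_n|^2 = 2^2 + 6^2 + 4^2 + 4^2
= 4 + 36 + 16 + 16
= 72

72


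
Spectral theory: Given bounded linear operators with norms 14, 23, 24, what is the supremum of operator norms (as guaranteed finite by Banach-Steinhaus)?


By the Uniform Boundedness Principle, the supremum of norms is finite.
sup_k ||T_k|| = max(14, 23, 24) = 24

24


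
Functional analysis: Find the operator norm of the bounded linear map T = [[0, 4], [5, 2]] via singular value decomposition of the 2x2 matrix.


A^T A = [[25, 10], [10, 20]]
trace(A^T A) = 45, det(A^T A) = 400
discriminant = 45^2 - 4*400 = 425
Largest eigenvalue of A^T A = (trace + sqrt(disc))/2 = 32.8078
||T|| = sqrt(32.8078) = 5.7278

5.7278


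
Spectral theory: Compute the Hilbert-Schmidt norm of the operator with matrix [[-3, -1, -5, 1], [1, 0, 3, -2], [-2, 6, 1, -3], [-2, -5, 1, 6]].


The Hilbert-Schmidt norm is sqrt(sum of squares of all entries).
Sum of squares = (-3)^2 + (-1)^2 + (-5)^2 + 1^2 + 1^2 + 0^2 + 3^2 + (-2)^2 + (-2)^2 + 6^2 + 1^2 + (-3)^2 + (-2)^2 + (-5)^2 + 1^2 + 6^2
= 9 + 1 + 25 + 1 + 1 + 0 + 9 + 4 + 4 + 36 + 1 + 9 + 4 + 25 + 1 + 36 = 166
||T||_HS = sqrt(166) = 12.8841

12.8841


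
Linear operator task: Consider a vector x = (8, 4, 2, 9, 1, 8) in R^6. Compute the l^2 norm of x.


The l^2 norm = (sum |x_i|^2)^(1/2)
Sum of 2th powers = 64 + 16 + 4 + 81 + 1 + 64 = 230
||x||_2 = (230)^(1/2) = 15.1658

15.1658


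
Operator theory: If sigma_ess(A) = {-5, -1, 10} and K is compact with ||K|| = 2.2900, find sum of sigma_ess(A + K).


By Weyl's theorem, the essential spectrum is invariant under compact perturbations.
sigma_ess(A + K) = sigma_ess(A) = {-5, -1, 10}
Sum = -5 + -1 + 10 = 4

4


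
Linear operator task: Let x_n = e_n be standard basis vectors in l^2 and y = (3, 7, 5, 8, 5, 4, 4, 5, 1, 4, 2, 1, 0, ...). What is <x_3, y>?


x_3 = e_3 is the standard basis vector with 1 in position 3.
<x_3, y> = y_3 = 5
As n -> infinity, <x_n, y> -> 0, confirming weak convergence of (x_n) to 0.

5


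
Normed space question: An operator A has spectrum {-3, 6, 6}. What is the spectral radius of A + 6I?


Spectrum of A + 6I = {3, 12, 12}
Spectral radius = max |lambda| over the shifted spectrum
= max(3, 12, 12) = 12

12


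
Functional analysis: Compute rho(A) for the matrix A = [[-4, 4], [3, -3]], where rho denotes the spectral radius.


For a 2x2 matrix, eigenvalues satisfy lambda^2 - (trace)*lambda + det = 0
trace = -4 + -3 = -7
det = -4*-3 - 4*3 = 0
discriminant = (-7)^2 - 4*(0) = 49
spectral radius = max |eigenvalue| = 7.0000

7.0000


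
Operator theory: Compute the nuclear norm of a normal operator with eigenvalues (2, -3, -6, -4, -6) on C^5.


For a normal operator, singular values equal |eigenvalues|.
Trace norm = sum |lambda_i| = 2 + 3 + 6 + 4 + 6
= 21

21


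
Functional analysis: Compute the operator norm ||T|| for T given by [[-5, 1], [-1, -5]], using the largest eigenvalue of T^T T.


A^T A = [[26, 0], [0, 26]]
trace(A^T A) = 52, det(A^T A) = 676
discriminant = 52^2 - 4*676 = 0
Largest eigenvalue of A^T A = (trace + sqrt(disc))/2 = 26.0000
||T|| = sqrt(26.0000) = 5.0990

5.0990


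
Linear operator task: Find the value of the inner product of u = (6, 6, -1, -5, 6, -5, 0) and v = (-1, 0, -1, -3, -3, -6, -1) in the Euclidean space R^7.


Computing the standard inner product <u, v> = sum u_i * v_i
= 6*-1 + 6*0 + -1*-1 + -5*-3 + 6*-3 + -5*-6 + 0*-1
= -6 + 0 + 1 + 15 + -18 + 30 + 0
= 22

22


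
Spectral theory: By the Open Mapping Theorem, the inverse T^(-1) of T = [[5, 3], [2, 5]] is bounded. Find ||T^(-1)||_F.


det(T) = 5*5 - 3*2 = 19
T^(-1) = (1/19) * [[5, -3], [-2, 5]] = [[0.2632, -0.1579], [-0.1053, 0.2632]]
||T^(-1)||_F^2 = 0.2632^2 + (-0.1579)^2 + (-0.1053)^2 + 0.2632^2 = 0.1745
||T^(-1)||_F = sqrt(0.1745) = 0.4178

0.4178


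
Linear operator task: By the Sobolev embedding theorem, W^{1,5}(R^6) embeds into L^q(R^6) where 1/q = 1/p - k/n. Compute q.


Using the Sobolev embedding formula: 1/q = 1/p - k/n
1/q = 1/5 - 1/6 = 1/30
q = 1/(1/30) = 30

30.0000


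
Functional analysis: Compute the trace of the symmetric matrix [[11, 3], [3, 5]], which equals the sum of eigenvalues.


For a self-adjoint (symmetric) matrix, the eigenvalues are real.
The sum of eigenvalues equals the trace of the matrix.
trace = 11 + 5 = 16

16


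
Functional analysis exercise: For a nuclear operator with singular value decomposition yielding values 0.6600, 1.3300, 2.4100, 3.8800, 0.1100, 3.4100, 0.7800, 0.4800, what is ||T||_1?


The nuclear norm is the sum of all singular values.
||T||_1 = 0.6600 + 1.3300 + 2.4100 + 3.8800 + 0.1100 + 3.4100 + 0.7800 + 0.4800
= 13.0600

13.0600


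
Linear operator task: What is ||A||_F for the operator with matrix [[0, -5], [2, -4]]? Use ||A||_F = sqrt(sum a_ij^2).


||A||_F^2 = sum a_ij^2
= 0^2 + (-5)^2 + 2^2 + (-4)^2
= 0 + 25 + 4 + 16 = 45
||A||_F = sqrt(45) = 6.7082

6.7082


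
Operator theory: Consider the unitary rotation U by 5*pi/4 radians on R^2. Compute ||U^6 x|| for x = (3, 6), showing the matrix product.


U is a rotation by theta = 5*pi/4
U^6 = rotation by 6*theta = 30*pi/4 = 6*pi/4 (mod 2*pi)
cos(6*pi/4) = 0.0000, sin(6*pi/4) = -1.0000
U^6 x = (0.0000 * 3 - -1.0000 * 6, -1.0000 * 3 + 0.0000 * 6)
= (6.0000, -3.0000)
||U^6 x|| = sqrt(6.0000^2 + (-3.0000)^2) = sqrt(45.0000) = 6.7082

6.7082


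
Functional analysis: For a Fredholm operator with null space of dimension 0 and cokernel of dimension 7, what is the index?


The Fredholm index is defined as ind(T) = dim(ker T) - dim(coker T)
= 0 - 7
= -7

-7


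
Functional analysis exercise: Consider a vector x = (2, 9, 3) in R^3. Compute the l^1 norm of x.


The l^1 norm equals the sum of absolute values of all components.
||x||_1 = 2 + 9 + 3
= 14

14.0000


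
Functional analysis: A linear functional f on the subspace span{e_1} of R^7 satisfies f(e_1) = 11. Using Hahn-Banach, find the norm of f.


The norm of f is given by ||f|| = sup_{||x||=1} |f(x)|.
On span{e_1}, ||e_1|| = 1, so ||f|| = |f(e_1)| / ||e_1||
= |11| / 1 = 11.0000

11.0000


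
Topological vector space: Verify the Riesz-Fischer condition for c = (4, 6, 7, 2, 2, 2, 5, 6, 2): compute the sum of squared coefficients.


sum |c_n|^2 = 4^2 + 6^2 + 7^2 + 2^2 + 2^2 + 2^2 + 5^2 + 6^2 + 2^2
= 16 + 36 + 49 + 4 + 4 + 4 + 25 + 36 + 4
= 178

178


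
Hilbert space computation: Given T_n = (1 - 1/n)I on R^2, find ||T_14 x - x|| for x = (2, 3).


T_14 x - x = (1 - 1/14)x - x = -x/14
||x|| = sqrt(13) = 3.6056
||T_14 x - x|| = ||x||/14 = 3.6056/14 = 0.2575

0.2575


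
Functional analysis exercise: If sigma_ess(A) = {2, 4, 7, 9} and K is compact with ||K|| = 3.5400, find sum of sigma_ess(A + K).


By Weyl's theorem, the essential spectrum is invariant under compact perturbations.
sigma_ess(A + K) = sigma_ess(A) = {2, 4, 7, 9}
Sum = 2 + 4 + 7 + 9 = 22

22


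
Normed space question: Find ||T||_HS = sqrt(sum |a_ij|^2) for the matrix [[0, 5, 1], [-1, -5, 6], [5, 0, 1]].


The Hilbert-Schmidt norm is sqrt(sum of squares of all entries).
Sum of squares = 0^2 + 5^2 + 1^2 + (-1)^2 + (-5)^2 + 6^2 + 5^2 + 0^2 + 1^2
= 0 + 25 + 1 + 1 + 25 + 36 + 25 + 0 + 1 = 114
||T||_HS = sqrt(114) = 10.6771

10.6771


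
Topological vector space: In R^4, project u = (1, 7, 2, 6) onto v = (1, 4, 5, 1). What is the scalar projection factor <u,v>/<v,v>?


Computing <u,v> = 1*1 + 7*4 + 2*5 + 6*1 = 45
Computing <v,v> = 1^2 + 4^2 + 5^2 + 1^2 = 43
Projection coefficient = 45/43 = 1.0465

1.0465


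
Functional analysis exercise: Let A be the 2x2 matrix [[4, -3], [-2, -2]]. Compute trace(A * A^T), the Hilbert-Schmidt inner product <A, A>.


trace(A * A^T) = sum of squares of all entries
= 4^2 + (-3)^2 + (-2)^2 + (-2)^2
= 16 + 9 + 4 + 4
= 33

33


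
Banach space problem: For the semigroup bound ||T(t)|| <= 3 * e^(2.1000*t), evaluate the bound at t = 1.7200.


||T(1.7200)|| <= 3 * exp(2.1000 * 1.7200)
= 3 * exp(3.6120)
= 3 * 37.0401
= 111.1202

111.1202


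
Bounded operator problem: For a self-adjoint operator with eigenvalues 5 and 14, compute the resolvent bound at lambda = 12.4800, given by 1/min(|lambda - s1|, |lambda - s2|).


dist(12.4800, {5, 14}) = min(|12.4800 - 5|, |12.4800 - 14|)
= min(7.4800, 1.5200) = 1.5200
Resolvent bound = 1/1.5200 = 0.6579

0.6579


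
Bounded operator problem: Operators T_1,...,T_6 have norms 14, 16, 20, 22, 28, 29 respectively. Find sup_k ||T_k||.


By the Uniform Boundedness Principle, the supremum of norms is finite.
sup_k ||T_k|| = max(14, 16, 20, 22, 28, 29) = 29

29


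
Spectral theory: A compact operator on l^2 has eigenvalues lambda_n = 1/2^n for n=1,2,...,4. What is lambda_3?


The eigenvalue formula gives lambda_3 = 1/2^3
= 1/8
= 0.1250

0.1250


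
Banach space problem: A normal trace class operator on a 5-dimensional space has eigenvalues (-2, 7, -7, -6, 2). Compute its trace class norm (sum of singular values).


For a normal operator, singular values equal |eigenvalues|.
Trace norm = sum |lambda_i| = 2 + 7 + 7 + 6 + 2
= 24

24


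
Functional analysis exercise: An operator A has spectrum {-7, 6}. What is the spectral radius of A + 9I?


Spectrum of A + 9I = {2, 15}
Spectral radius = max |lambda| over the shifted spectrum
= max(2, 15) = 15

15


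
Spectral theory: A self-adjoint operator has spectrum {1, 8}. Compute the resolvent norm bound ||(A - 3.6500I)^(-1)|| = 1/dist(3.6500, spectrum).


dist(3.6500, {1, 8}) = min(|3.6500 - 1|, |3.6500 - 8|)
= min(2.6500, 4.3500) = 2.6500
Resolvent bound = 1/2.6500 = 0.3774

0.3774


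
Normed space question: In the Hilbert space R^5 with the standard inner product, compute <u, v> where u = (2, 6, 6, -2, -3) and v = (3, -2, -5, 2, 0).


Computing the standard inner product <u, v> = sum u_i * v_i
= 2*3 + 6*-2 + 6*-5 + -2*2 + -3*0
= 6 + -12 + -30 + -4 + 0
= -40

-40


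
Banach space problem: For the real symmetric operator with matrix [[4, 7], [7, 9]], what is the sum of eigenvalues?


For a self-adjoint (symmetric) matrix, the eigenvalues are real.
The sum of eigenvalues equals the trace of the matrix.
trace = 4 + 9 = 13

13


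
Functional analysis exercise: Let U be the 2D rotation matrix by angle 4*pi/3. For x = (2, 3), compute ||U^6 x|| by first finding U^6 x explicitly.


U is a rotation by theta = 4*pi/3
U^6 = rotation by 6*theta = 24*pi/3 = 0*pi/3 (mod 2*pi)
cos(0*pi/3) = 1.0000, sin(0*pi/3) = 0.0000
U^6 x = (1.0000 * 2 - 0.0000 * 3, 0.0000 * 2 + 1.0000 * 3)
= (2.0000, 3.0000)
||U^6 x|| = sqrt(2.0000^2 + 3.0000^2) = sqrt(13.0000) = 3.6056

3.6056


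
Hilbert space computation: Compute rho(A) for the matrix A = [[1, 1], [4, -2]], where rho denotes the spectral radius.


For a 2x2 matrix, eigenvalues satisfy lambda^2 - (trace)*lambda + det = 0
trace = 1 + -2 = -1
det = 1*-2 - 1*4 = -6
discriminant = (-1)^2 - 4*(-6) = 25
spectral radius = max |eigenvalue| = 3.0000

3.0000


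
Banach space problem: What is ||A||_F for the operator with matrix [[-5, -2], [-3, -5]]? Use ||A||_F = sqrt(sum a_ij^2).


||A||_F^2 = sum a_ij^2
= (-5)^2 + (-2)^2 + (-3)^2 + (-5)^2
= 25 + 4 + 9 + 25 = 63
||A||_F = sqrt(63) = 7.9373

7.9373


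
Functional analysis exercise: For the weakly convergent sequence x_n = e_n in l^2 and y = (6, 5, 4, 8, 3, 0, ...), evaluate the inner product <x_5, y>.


x_5 = e_5 is the standard basis vector with 1 in position 5.
<x_5, y> = y_5 = 3
As n -> infinity, <x_n, y> -> 0, confirming weak convergence of (x_n) to 0.

3


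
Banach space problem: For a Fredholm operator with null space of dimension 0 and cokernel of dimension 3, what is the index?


The Fredholm index is defined as ind(T) = dim(ker T) - dim(coker T)
= 0 - 3
= -3

-3


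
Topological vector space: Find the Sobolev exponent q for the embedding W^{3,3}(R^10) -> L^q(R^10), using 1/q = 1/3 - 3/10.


Using the Sobolev embedding formula: 1/q = 1/p - k/n
1/q = 1/3 - 3/10 = 1/30
q = 1/(1/30) = 30

30.0000


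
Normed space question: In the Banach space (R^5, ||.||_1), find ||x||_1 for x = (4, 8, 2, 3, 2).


The l^1 norm equals the sum of absolute values of all components.
||x||_1 = 4 + 8 + 2 + 3 + 2
= 19

19.0000


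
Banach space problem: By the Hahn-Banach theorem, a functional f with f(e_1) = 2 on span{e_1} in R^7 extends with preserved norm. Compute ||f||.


The norm of f is given by ||f|| = sup_{||x||=1} |f(x)|.
On span{e_1}, ||e_1|| = 1, so ||f|| = |f(e_1)| / ||e_1||
= |2| / 1 = 2.0000

2.0000


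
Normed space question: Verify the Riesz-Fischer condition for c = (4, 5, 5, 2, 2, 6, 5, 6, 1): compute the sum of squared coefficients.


sum |c_n|^2 = 4^2 + 5^2 + 5^2 + 2^2 + 2^2 + 6^2 + 5^2 + 6^2 + 1^2
= 16 + 25 + 25 + 4 + 4 + 36 + 25 + 36 + 1
= 172

172


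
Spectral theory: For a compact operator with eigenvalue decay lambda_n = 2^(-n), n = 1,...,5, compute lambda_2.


The eigenvalue formula gives lambda_2 = 1/2^2
= 1/4
= 0.2500

0.2500


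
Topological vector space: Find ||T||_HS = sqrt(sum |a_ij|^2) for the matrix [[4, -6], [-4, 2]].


The Hilbert-Schmidt norm is sqrt(sum of squares of all entries).
Sum of squares = 4^2 + (-6)^2 + (-4)^2 + 2^2
= 16 + 36 + 16 + 4 = 72
||T||_HS = sqrt(72) = 8.4853

8.4853


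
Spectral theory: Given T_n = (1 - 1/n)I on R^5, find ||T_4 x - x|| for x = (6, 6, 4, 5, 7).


T_4 x - x = (1 - 1/4)x - x = -x/4
||x|| = sqrt(162) = 12.7279
||T_4 x - x|| = ||x||/4 = 12.7279/4 = 3.1820

3.1820


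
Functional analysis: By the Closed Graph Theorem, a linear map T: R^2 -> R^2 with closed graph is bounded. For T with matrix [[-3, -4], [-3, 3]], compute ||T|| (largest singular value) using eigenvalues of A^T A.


A^T A = [[18, 3], [3, 25]]
trace(A^T A) = 43, det(A^T A) = 441
discriminant = 43^2 - 4*441 = 85
Largest eigenvalue of A^T A = (trace + sqrt(disc))/2 = 26.1098
||T|| = sqrt(26.1098) = 5.1098

5.1098


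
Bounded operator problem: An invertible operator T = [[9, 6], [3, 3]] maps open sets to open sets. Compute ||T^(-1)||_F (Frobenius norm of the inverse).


det(T) = 9*3 - 6*3 = 9
T^(-1) = (1/9) * [[3, -6], [-3, 9]] = [[0.3333, -0.6667], [-0.3333, 1.0000]]
||T^(-1)||_F^2 = 0.3333^2 + (-0.6667)^2 + (-0.3333)^2 + 1.0000^2 = 1.6667
||T^(-1)||_F = sqrt(1.6667) = 1.2910

1.2910


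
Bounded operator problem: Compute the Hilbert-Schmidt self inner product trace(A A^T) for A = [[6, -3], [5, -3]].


trace(A * A^T) = sum of squares of all entries
= 6^2 + (-3)^2 + 5^2 + (-3)^2
= 36 + 9 + 25 + 9
= 79

79


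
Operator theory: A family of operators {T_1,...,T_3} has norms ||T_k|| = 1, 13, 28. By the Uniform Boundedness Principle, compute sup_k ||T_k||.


By the Uniform Boundedness Principle, the supremum of norms is finite.
sup_k ||T_k|| = max(1, 13, 28) = 28

28


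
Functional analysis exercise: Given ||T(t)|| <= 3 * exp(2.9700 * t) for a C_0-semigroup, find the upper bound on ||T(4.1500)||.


||T(4.1500)|| <= 3 * exp(2.9700 * 4.1500)
= 3 * exp(12.3255)
= 3 * 225370.2761
= 676110.8282

676110.8282


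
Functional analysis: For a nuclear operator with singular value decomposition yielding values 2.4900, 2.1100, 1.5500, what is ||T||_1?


The nuclear norm is the sum of all singular values.
||T||_1 = 2.4900 + 2.1100 + 1.5500
= 6.1500

6.1500


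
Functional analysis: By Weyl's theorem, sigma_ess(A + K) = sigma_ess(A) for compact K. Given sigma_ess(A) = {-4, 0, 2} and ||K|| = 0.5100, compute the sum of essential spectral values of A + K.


By Weyl's theorem, the essential spectrum is invariant under compact perturbations.
sigma_ess(A + K) = sigma_ess(A) = {-4, 0, 2}
Sum = -4 + 0 + 2 = -2

-2


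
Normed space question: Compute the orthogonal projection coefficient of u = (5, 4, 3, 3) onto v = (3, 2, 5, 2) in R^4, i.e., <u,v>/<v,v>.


Computing <u,v> = 5*3 + 4*2 + 3*5 + 3*2 = 44
Computing <v,v> = 3^2 + 2^2 + 5^2 + 2^2 = 42
Projection coefficient = 44/42 = 1.0476

1.0476


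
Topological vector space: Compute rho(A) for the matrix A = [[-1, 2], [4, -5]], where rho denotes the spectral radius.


For a 2x2 matrix, eigenvalues satisfy lambda^2 - (trace)*lambda + det = 0
trace = -1 + -5 = -6
det = -1*-5 - 2*4 = -3
discriminant = (-6)^2 - 4*(-3) = 48
spectral radius = max |eigenvalue| = 6.4641

6.4641


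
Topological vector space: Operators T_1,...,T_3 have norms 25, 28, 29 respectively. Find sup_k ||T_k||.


By the Uniform Boundedness Principle, the supremum of norms is finite.
sup_k ||T_k|| = max(25, 28, 29) = 29

29


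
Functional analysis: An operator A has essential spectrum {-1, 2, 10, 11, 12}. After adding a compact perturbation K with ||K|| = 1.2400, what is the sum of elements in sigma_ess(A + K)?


By Weyl's theorem, the essential spectrum is invariant under compact perturbations.
sigma_ess(A + K) = sigma_ess(A) = {-1, 2, 10, 11, 12}
Sum = -1 + 2 + 10 + 11 + 12 = 34

34


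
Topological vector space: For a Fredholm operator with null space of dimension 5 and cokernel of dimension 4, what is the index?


The Fredholm index is defined as ind(T) = dim(ker T) - dim(coker T)
= 5 - 4
= 1

1


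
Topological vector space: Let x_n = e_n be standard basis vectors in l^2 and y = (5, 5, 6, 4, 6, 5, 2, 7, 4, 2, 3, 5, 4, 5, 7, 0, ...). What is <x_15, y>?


x_15 = e_15 is the standard basis vector with 1 in position 15.
<x_15, y> = y_15 = 7
As n -> infinity, <x_n, y> -> 0, confirming weak convergence of (x_n) to 0.

7


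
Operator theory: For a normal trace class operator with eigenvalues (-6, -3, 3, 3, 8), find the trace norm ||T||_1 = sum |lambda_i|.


For a normal operator, singular values equal |eigenvalues|.
Trace norm = sum |lambda_i| = 6 + 3 + 3 + 3 + 8
= 23

23


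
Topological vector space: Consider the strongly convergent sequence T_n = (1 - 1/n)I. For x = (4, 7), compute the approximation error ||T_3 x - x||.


T_3 x - x = (1 - 1/3)x - x = -x/3
||x|| = sqrt(65) = 8.0623
||T_3 x - x|| = ||x||/3 = 8.0623/3 = 2.6874

2.6874


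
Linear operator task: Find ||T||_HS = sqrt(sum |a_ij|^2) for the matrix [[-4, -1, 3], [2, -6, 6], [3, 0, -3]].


The Hilbert-Schmidt norm is sqrt(sum of squares of all entries).
Sum of squares = (-4)^2 + (-1)^2 + 3^2 + 2^2 + (-6)^2 + 6^2 + 3^2 + 0^2 + (-3)^2
= 16 + 1 + 9 + 4 + 36 + 36 + 9 + 0 + 9 = 120
||T||_HS = sqrt(120) = 10.9545

10.9545


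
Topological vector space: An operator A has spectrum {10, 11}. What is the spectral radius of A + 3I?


Spectrum of A + 3I = {13, 14}
Spectral radius = max |lambda| over the shifted spectrum
= max(13, 14) = 14

14


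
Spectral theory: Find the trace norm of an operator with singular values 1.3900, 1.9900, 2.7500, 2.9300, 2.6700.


The nuclear norm is the sum of all singular values.
||T||_1 = 1.3900 + 1.9900 + 2.7500 + 2.9300 + 2.6700
= 11.7300

11.7300


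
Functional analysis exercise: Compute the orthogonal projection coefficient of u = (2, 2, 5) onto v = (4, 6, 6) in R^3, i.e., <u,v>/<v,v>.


Computing <u,v> = 2*4 + 2*6 + 5*6 = 50
Computing <v,v> = 4^2 + 6^2 + 6^2 = 88
Projection coefficient = 50/88 = 0.5682

0.5682


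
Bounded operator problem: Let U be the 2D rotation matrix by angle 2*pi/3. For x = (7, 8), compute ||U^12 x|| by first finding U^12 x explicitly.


U is a rotation by theta = 2*pi/3
U^12 = rotation by 12*theta = 24*pi/3 = 0*pi/3 (mod 2*pi)
cos(0*pi/3) = 1.0000, sin(0*pi/3) = 0.0000
U^12 x = (1.0000 * 7 - 0.0000 * 8, 0.0000 * 7 + 1.0000 * 8)
= (7.0000, 8.0000)
||U^12 x|| = sqrt(7.0000^2 + 8.0000^2) = sqrt(113.0000) = 10.6301

10.6301


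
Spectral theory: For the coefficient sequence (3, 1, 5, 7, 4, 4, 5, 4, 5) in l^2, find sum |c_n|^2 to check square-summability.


sum |c_n|^2 = 3^2 + 1^2 + 5^2 + 7^2 + 4^2 + 4^2 + 5^2 + 4^2 + 5^2
= 9 + 1 + 25 + 49 + 16 + 16 + 25 + 16 + 25
= 182

182


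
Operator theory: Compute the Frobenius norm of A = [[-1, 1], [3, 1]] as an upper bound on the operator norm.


||A||_F^2 = sum a_ij^2
= (-1)^2 + 1^2 + 3^2 + 1^2
= 1 + 1 + 9 + 1 = 12
||A||_F = sqrt(12) = 3.4641

3.4641


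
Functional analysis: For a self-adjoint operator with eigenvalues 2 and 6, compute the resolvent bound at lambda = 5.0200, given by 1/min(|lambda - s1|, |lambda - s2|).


dist(5.0200, {2, 6}) = min(|5.0200 - 2|, |5.0200 - 6|)
= min(3.0200, 0.9800) = 0.9800
Resolvent bound = 1/0.9800 = 1.0204

1.0204


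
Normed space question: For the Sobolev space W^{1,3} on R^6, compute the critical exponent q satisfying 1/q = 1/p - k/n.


Using the Sobolev embedding formula: 1/q = 1/p - k/n
1/q = 1/3 - 1/6 = 1/6
q = 1/(1/6) = 6

6.0000


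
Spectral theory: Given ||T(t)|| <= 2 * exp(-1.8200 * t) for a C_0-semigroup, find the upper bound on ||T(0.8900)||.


||T(0.8900)|| <= 2 * exp(-1.8200 * 0.8900)
= 2 * exp(-1.6198)
= 2 * 0.1979
= 0.3959

0.3959


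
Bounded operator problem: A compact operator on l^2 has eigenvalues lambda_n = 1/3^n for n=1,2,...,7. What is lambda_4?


The eigenvalue formula gives lambda_4 = 1/3^4
= 1/81
= 0.0123

0.0123


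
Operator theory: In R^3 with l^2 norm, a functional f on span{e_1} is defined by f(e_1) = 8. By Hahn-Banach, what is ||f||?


The norm of f is given by ||f|| = sup_{||x||=1} |f(x)|.
On span{e_1}, ||e_1|| = 1, so ||f|| = |f(e_1)| / ||e_1||
= |8| / 1 = 8.0000

8.0000


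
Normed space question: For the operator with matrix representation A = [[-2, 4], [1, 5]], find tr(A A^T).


trace(A * A^T) = sum of squares of all entries
= (-2)^2 + 4^2 + 1^2 + 5^2
= 4 + 16 + 1 + 25
= 46

46


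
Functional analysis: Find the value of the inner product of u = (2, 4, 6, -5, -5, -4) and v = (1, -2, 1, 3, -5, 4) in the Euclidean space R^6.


Computing the standard inner product <u, v> = sum u_i * v_i
= 2*1 + 4*-2 + 6*1 + -5*3 + -5*-5 + -4*4
= 2 + -8 + 6 + -15 + 25 + -16
= -6

-6


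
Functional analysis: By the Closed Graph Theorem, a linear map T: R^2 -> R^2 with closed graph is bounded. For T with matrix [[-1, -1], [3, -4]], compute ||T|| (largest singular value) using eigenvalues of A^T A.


A^T A = [[10, -11], [-11, 17]]
trace(A^T A) = 27, det(A^T A) = 49
discriminant = 27^2 - 4*49 = 533
Largest eigenvalue of A^T A = (trace + sqrt(disc))/2 = 25.0434
||T|| = sqrt(25.0434) = 5.0043

5.0043


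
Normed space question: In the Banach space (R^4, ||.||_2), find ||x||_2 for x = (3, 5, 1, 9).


The l^2 norm = (sum |x_i|^2)^(1/2)
Sum of 2th powers = 9 + 25 + 1 + 81 = 116
||x||_2 = (116)^(1/2) = 10.7703

10.7703


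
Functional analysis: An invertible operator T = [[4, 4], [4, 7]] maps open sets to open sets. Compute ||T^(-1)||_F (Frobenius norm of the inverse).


det(T) = 4*7 - 4*4 = 12
T^(-1) = (1/12) * [[7, -4], [-4, 4]] = [[0.5833, -0.3333], [-0.3333, 0.3333]]
||T^(-1)||_F^2 = 0.5833^2 + (-0.3333)^2 + (-0.3333)^2 + 0.3333^2 = 0.6736
||T^(-1)||_F = sqrt(0.6736) = 0.8207

0.8207


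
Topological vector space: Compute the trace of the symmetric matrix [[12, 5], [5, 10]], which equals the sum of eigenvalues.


For a self-adjoint (symmetric) matrix, the eigenvalues are real.
The sum of eigenvalues equals the trace of the matrix.
trace = 12 + 10 = 22

22


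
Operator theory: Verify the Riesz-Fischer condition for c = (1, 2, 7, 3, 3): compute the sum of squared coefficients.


sum |c_n|^2 = 1^2 + 2^2 + 7^2 + 3^2 + 3^2
= 1 + 4 + 49 + 9 + 9
= 72

72


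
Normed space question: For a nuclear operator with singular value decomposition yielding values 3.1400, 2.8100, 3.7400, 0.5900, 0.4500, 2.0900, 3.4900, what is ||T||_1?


The nuclear norm is the sum of all singular values.
||T||_1 = 3.1400 + 2.8100 + 3.7400 + 0.5900 + 0.4500 + 2.0900 + 3.4900
= 16.3100

16.3100


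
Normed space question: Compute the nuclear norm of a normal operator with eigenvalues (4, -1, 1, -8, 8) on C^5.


For a normal operator, singular values equal |eigenvalues|.
Trace norm = sum |lambda_i| = 4 + 1 + 1 + 8 + 8
= 22

22


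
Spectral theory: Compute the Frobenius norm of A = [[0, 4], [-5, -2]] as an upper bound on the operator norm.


||A||_F^2 = sum a_ij^2
= 0^2 + 4^2 + (-5)^2 + (-2)^2
= 0 + 16 + 25 + 4 = 45
||A||_F = sqrt(45) = 6.7082

6.7082


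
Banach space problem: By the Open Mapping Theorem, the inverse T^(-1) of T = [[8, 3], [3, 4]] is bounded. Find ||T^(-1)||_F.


det(T) = 8*4 - 3*3 = 23
T^(-1) = (1/23) * [[4, -3], [-3, 8]] = [[0.1739, -0.1304], [-0.1304, 0.3478]]
||T^(-1)||_F^2 = 0.1739^2 + (-0.1304)^2 + (-0.1304)^2 + 0.3478^2 = 0.1853
||T^(-1)||_F = sqrt(0.1853) = 0.4304

0.4304


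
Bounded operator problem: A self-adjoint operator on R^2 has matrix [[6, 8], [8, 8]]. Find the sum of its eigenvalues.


For a self-adjoint (symmetric) matrix, the eigenvalues are real.
The sum of eigenvalues equals the trace of the matrix.
trace = 6 + 8 = 14

14


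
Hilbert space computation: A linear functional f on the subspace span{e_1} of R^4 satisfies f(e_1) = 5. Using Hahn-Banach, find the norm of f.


The norm of f is given by ||f|| = sup_{||x||=1} |f(x)|.
On span{e_1}, ||e_1|| = 1, so ||f|| = |f(e_1)| / ||e_1||
= |5| / 1 = 5.0000

5.0000


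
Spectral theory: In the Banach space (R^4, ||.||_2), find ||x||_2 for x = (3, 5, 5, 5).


The l^2 norm = (sum |x_i|^2)^(1/2)
Sum of 2th powers = 9 + 25 + 25 + 25 = 84
||x||_2 = (84)^(1/2) = 9.1652

9.1652


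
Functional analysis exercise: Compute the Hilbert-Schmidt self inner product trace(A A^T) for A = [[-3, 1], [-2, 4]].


trace(A * A^T) = sum of squares of all entries
= (-3)^2 + 1^2 + (-2)^2 + 4^2
= 9 + 1 + 4 + 16
= 30

30


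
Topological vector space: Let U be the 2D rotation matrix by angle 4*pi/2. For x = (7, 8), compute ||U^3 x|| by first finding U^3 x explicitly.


U is a rotation by theta = 4*pi/2
U^3 = rotation by 3*theta = 12*pi/2 = 0*pi/2 (mod 2*pi)
cos(0*pi/2) = 1.0000, sin(0*pi/2) = 0.0000
U^3 x = (1.0000 * 7 - 0.0000 * 8, 0.0000 * 7 + 1.0000 * 8)
= (7.0000, 8.0000)
||U^3 x|| = sqrt(7.0000^2 + 8.0000^2) = sqrt(113.0000) = 10.6301

10.6301


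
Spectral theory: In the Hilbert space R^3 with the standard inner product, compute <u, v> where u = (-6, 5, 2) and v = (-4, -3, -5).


Computing the standard inner product <u, v> = sum u_i * v_i
= -6*-4 + 5*-3 + 2*-5
= 24 + -15 + -10
= -1

-1


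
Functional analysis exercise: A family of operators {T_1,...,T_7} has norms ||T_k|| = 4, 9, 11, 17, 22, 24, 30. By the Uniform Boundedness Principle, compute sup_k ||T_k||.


By the Uniform Boundedness Principle, the supremum of norms is finite.
sup_k ||T_k|| = max(4, 9, 11, 17, 22, 24, 30) = 30

30


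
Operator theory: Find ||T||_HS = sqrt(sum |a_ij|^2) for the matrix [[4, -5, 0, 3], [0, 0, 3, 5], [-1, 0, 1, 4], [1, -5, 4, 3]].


The Hilbert-Schmidt norm is sqrt(sum of squares of all entries).
Sum of squares = 4^2 + (-5)^2 + 0^2 + 3^2 + 0^2 + 0^2 + 3^2 + 5^2 + (-1)^2 + 0^2 + 1^2 + 4^2 + 1^2 + (-5)^2 + 4^2 + 3^2
= 16 + 25 + 0 + 9 + 0 + 0 + 9 + 25 + 1 + 0 + 1 + 16 + 1 + 25 + 16 + 9 = 153
||T||_HS = sqrt(153) = 12.3693

12.3693


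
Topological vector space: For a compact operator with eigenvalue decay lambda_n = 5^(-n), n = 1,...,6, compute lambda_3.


The eigenvalue formula gives lambda_3 = 1/5^3
= 1/125
= 0.0080

0.0080


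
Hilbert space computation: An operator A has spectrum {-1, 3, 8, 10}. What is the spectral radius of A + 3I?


Spectrum of A + 3I = {2, 6, 11, 13}
Spectral radius = max |lambda| over the shifted spectrum
= max(2, 6, 11, 13) = 13

13


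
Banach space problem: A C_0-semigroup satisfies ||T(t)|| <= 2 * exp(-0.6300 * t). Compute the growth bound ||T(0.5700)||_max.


||T(0.5700)|| <= 2 * exp(-0.6300 * 0.5700)
= 2 * exp(-0.3591)
= 2 * 0.6983
= 1.3966

1.3966


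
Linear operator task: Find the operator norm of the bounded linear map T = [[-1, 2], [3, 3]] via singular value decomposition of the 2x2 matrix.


A^T A = [[10, 7], [7, 13]]
trace(A^T A) = 23, det(A^T A) = 81
discriminant = 23^2 - 4*81 = 205
Largest eigenvalue of A^T A = (trace + sqrt(disc))/2 = 18.6589
||T|| = sqrt(18.6589) = 4.3196

4.3196


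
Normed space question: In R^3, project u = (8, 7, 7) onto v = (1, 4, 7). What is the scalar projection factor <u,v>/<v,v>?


Computing <u,v> = 8*1 + 7*4 + 7*7 = 85
Computing <v,v> = 1^2 + 4^2 + 7^2 = 66
Projection coefficient = 85/66 = 1.2879

1.2879


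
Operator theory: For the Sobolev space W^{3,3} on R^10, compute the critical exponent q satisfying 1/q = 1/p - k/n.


Using the Sobolev embedding formula: 1/q = 1/p - k/n
1/q = 1/3 - 3/10 = 1/30
q = 1/(1/30) = 30

30.0000


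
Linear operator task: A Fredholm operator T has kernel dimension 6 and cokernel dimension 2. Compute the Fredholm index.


The Fredholm index is defined as ind(T) = dim(ker T) - dim(coker T)
= 6 - 2
= 4

4


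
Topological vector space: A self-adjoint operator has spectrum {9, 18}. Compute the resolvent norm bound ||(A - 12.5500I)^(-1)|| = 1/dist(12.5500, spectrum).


dist(12.5500, {9, 18}) = min(|12.5500 - 9|, |12.5500 - 18|)
= min(3.5500, 5.4500) = 3.5500
Resolvent bound = 1/3.5500 = 0.2817

0.2817


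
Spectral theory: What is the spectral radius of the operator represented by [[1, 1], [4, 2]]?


For a 2x2 matrix, eigenvalues satisfy lambda^2 - (trace)*lambda + det = 0
trace = 1 + 2 = 3
det = 1*2 - 1*4 = -2
discriminant = 3^2 - 4*(-2) = 17
spectral radius = max |eigenvalue| = 3.5616

3.5616


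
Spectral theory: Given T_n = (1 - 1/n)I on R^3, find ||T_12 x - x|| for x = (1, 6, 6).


T_12 x - x = (1 - 1/12)x - x = -x/12
||x|| = sqrt(73) = 8.5440
||T_12 x - x|| = ||x||/12 = 8.5440/12 = 0.7120

0.7120


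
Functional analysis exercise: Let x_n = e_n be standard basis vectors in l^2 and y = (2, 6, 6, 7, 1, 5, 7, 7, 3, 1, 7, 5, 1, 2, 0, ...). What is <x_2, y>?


x_2 = e_2 is the standard basis vector with 1 in position 2.
<x_2, y> = y_2 = 6
As n -> infinity, <x_n, y> -> 0, confirming weak convergence of (x_n) to 0.

6


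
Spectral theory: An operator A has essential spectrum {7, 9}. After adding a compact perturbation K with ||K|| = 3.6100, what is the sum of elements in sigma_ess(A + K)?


By Weyl's theorem, the essential spectrum is invariant under compact perturbations.
sigma_ess(A + K) = sigma_ess(A) = {7, 9}
Sum = 7 + 9 = 16

16


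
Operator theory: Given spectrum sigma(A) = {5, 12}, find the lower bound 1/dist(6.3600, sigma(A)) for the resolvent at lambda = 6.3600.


dist(6.3600, {5, 12}) = min(|6.3600 - 5|, |6.3600 - 12|)
= min(1.3600, 5.6400) = 1.3600
Resolvent bound = 1/1.3600 = 0.7353

0.7353


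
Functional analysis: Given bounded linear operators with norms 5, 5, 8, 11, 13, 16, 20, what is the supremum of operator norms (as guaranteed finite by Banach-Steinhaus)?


By the Uniform Boundedness Principle, the supremum of norms is finite.
sup_k ||T_k|| = max(5, 5, 8, 11, 13, 16, 20) = 20

20


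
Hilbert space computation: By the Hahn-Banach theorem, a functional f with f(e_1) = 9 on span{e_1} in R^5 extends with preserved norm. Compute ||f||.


The norm of f is given by ||f|| = sup_{||x||=1} |f(x)|.
On span{e_1}, ||e_1|| = 1, so ||f|| = |f(e_1)| / ||e_1||
= |9| / 1 = 9.0000

9.0000


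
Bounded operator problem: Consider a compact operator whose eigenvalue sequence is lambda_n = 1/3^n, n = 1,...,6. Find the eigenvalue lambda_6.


The eigenvalue formula gives lambda_6 = 1/3^6
= 1/729
= 0.0014

0.0014


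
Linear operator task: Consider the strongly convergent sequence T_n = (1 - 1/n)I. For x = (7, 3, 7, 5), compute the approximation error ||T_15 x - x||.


T_15 x - x = (1 - 1/15)x - x = -x/15
||x|| = sqrt(132) = 11.4891
||T_15 x - x|| = ||x||/15 = 11.4891/15 = 0.7659

0.7659


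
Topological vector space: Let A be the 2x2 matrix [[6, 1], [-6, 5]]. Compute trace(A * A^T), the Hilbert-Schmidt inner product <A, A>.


trace(A * A^T) = sum of squares of all entries
= 6^2 + 1^2 + (-6)^2 + 5^2
= 36 + 1 + 36 + 25
= 98

98


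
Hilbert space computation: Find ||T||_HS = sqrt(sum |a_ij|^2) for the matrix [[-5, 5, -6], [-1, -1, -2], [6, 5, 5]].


The Hilbert-Schmidt norm is sqrt(sum of squares of all entries).
Sum of squares = (-5)^2 + 5^2 + (-6)^2 + (-1)^2 + (-1)^2 + (-2)^2 + 6^2 + 5^2 + 5^2
= 25 + 25 + 36 + 1 + 1 + 4 + 36 + 25 + 25 = 178
||T||_HS = sqrt(178) = 13.3417

13.3417


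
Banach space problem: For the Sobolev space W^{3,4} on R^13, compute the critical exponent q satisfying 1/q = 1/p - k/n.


Using the Sobolev embedding formula: 1/q = 1/p - k/n
1/q = 1/4 - 3/13 = 1/52
q = 1/(1/52) = 52

52.0000


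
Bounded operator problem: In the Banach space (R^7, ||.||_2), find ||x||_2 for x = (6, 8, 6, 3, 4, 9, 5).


The l^2 norm = (sum |x_i|^2)^(1/2)
Sum of 2th powers = 36 + 64 + 36 + 9 + 16 + 81 + 25 = 267
||x||_2 = (267)^(1/2) = 16.3401

16.3401


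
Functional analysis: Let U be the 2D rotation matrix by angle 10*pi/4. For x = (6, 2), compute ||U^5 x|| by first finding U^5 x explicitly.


U is a rotation by theta = 10*pi/4
U^5 = rotation by 5*theta = 50*pi/4 = 2*pi/4 (mod 2*pi)
cos(2*pi/4) = 0.0000, sin(2*pi/4) = 1.0000
U^5 x = (0.0000 * 6 - 1.0000 * 2, 1.0000 * 6 + 0.0000 * 2)
= (-2.0000, 6.0000)
||U^5 x|| = sqrt((-2.0000)^2 + 6.0000^2) = sqrt(40.0000) = 6.3246

6.3246


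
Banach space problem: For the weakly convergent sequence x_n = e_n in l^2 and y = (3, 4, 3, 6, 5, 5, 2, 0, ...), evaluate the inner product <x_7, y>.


x_7 = e_7 is the standard basis vector with 1 in position 7.
<x_7, y> = y_7 = 2
As n -> infinity, <x_n, y> -> 0, confirming weak convergence of (x_n) to 0.

2


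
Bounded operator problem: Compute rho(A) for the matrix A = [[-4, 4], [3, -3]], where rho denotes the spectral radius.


For a 2x2 matrix, eigenvalues satisfy lambda^2 - (trace)*lambda + det = 0
trace = -4 + -3 = -7
det = -4*-3 - 4*3 = 0
discriminant = (-7)^2 - 4*(0) = 49
spectral radius = max |eigenvalue| = 7.0000

7.0000


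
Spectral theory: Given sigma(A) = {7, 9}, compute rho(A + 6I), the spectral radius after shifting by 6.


Spectrum of A + 6I = {13, 15}
Spectral radius = max |lambda| over the shifted spectrum
= max(13, 15) = 15

15


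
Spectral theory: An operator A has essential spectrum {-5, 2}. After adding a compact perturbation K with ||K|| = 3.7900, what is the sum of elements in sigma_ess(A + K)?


By Weyl's theorem, the essential spectrum is invariant under compact perturbations.
sigma_ess(A + K) = sigma_ess(A) = {-5, 2}
Sum = -5 + 2 = -3

-3


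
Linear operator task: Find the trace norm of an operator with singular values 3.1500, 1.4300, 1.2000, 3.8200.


The nuclear norm is the sum of all singular values.
||T||_1 = 3.1500 + 1.4300 + 1.2000 + 3.8200
= 9.6000

9.6000
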